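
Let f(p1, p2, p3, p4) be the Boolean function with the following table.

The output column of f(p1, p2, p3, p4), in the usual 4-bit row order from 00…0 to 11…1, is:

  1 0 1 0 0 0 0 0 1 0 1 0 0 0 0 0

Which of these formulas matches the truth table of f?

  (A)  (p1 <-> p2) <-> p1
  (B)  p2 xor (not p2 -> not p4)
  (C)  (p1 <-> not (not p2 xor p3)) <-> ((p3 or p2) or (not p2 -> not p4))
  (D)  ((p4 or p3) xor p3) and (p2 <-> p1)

B

(A) disagrees with f on (0,0,0,0) (formula → 0, table → 1); rule it out.
(C) disagrees with f on (0,0,1,0) (formula → 0, table → 1); rule it out.
(D) disagrees with f on (0,0,0,0) (formula → 0, table → 1); rule it out.
(B) is the remaining candidate, and it agrees with f on all 16 inputs.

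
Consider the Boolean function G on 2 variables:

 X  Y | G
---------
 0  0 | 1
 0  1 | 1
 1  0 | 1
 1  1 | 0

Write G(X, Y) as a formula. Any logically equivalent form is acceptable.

G(X, Y) = (X · Y)'

The output is 0 only when every input is 1 — NAND of all inputs.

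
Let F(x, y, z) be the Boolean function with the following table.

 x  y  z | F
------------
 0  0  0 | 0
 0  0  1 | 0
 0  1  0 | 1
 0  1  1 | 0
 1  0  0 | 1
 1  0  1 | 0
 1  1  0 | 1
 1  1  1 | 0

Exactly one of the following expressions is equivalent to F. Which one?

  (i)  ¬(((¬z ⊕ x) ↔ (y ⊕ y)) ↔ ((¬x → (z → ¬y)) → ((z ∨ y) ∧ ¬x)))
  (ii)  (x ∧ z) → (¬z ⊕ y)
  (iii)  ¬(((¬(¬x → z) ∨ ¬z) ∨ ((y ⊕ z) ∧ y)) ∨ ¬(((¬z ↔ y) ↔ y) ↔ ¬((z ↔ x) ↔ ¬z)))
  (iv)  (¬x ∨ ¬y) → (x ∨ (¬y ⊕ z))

i

(ii) fails at (0,0,0): the formula yields 1, F is 0.
(iii) fails at (0,0,1): the formula yields 1, F is 0.
(iv) fails at (0,0,0): the formula yields 1, F is 0.
Only (i) survives; checking it on all 8 rows confirms it matches F.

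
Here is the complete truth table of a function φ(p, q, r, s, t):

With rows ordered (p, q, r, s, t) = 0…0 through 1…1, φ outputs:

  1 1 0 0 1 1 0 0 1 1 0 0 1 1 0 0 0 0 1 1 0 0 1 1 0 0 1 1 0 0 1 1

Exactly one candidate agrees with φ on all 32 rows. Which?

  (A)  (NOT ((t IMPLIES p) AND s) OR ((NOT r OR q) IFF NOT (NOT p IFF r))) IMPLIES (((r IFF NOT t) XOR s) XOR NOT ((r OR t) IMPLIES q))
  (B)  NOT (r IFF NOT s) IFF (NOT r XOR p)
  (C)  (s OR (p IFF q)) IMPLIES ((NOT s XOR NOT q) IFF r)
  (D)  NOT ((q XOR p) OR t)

(A): at (0,0,0,0,0) it gives 0, but φ = 1 — eliminated.
(C): at (0,0,1,0,0) it gives 0, but φ = 1 — eliminated.
(D): at (0,0,0,0,1) it gives 0, but φ = 1 — eliminated.
That leaves (B). Evaluating it on every row reproduces the table of φ exactly.

B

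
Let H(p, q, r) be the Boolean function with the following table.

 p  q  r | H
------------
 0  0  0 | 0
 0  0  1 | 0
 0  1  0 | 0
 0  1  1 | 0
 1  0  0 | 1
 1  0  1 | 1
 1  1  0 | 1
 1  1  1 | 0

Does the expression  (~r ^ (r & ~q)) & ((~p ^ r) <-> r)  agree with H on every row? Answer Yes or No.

Yes

Test each input against both H and the formula:
  p=0, q=0, r=0: formula gives 0, H = 0 ✓
  p=0, q=0, r=1: formula gives 0, H = 0 ✓
  p=0, q=1, r=0: formula gives 0, H = 0 ✓
  p=0, q=1, r=1: formula gives 0, H = 0 ✓
  p=1, q=0, r=0: formula gives 1, H = 1 ✓
  …and likewise for the remaining 3 rows.
All 8 rows match — the expression computes H exactly.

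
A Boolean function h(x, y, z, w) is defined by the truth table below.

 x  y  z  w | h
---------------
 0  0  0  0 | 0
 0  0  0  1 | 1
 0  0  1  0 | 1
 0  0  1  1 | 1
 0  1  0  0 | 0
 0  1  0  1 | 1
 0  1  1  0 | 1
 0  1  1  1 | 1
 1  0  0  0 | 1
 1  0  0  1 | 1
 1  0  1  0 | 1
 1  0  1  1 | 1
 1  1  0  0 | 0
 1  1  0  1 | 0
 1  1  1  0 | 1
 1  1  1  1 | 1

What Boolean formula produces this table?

h is 0 on only 4 rows — (0,0,0,0), (0,1,0,0), (1,1,0,0), (1,1,0,1). Writing each as a minterm (¬x·¬y·¬z·¬w, ¬x·y·¬z·¬w, x·y·¬z·¬w, x·y·¬z·w) and OR-ing them characterizes exactly where h=0, so h is the negation of that disjunction.

h(x, y, z, w) = ¬((((((¬x ∧ ¬y) ∧ ¬z) ∧ ¬w) ∨ (((¬x ∧ y) ∧ ¬z) ∧ ¬w)) ∨ (((x ∧ y) ∧ ¬z) ∧ ¬w)) ∨ (((x ∧ y) ∧ ¬z) ∧ w))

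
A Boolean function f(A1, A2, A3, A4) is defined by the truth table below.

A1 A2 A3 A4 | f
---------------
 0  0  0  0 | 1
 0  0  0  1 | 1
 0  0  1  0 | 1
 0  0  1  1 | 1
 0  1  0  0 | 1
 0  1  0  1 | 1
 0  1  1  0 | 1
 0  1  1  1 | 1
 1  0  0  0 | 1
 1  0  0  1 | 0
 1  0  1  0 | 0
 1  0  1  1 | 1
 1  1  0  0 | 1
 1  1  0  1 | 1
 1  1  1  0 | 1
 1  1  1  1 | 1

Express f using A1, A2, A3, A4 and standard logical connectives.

f(A1, A2, A3, A4) = ¬((((A1 ∧ ¬A2) ∧ ¬A3) ∧ A4) ∨ (((A1 ∧ ¬A2) ∧ A3) ∧ ¬A4))

f is 0 on only 2 rows — (1,0,0,1), (1,0,1,0). Writing each as a minterm (A1·¬A2·¬A3·A4, A1·¬A2·A3·¬A4) and OR-ing them characterizes exactly where f=0, so f is the negation of that disjunction.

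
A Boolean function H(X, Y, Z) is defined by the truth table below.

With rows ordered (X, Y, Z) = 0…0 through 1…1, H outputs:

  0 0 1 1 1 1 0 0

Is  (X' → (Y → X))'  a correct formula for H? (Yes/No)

No

Test each input against both H and the formula:
  X=0, Y=0, Z=0: formula gives 0, H = 0 ✓
  X=0, Y=0, Z=1: formula gives 0, H = 0 ✓
  X=0, Y=1, Z=0: formula gives 1, H = 1 ✓
  X=0, Y=1, Z=1: formula gives 1, H = 1 ✓
  X=1, Y=0, Z=0: formula gives 0, but H = 1 ✗
A single disagreement suffices: at (1,0,0) they differ, so the formula does not compute H.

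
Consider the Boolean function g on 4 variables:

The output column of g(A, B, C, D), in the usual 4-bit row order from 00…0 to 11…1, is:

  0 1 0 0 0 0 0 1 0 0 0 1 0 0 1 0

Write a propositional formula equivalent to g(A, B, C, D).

g(A, B, C, D) = (((((not A and not B) and not C) and D) or (((not A and B) and C) and D)) or (((A and not B) and C) and D)) or (((A and B) and C) and not D)

Collect the rows where g=1 — (0,0,0,1), (0,1,1,1), (1,0,1,1), (1,1,1,0) — and write one minterm per row: ¬A·¬B·¬C·D, ¬A·B·C·D, A·¬B·C·D, A·B·C·¬D. Their union (logical OR) reproduces the table exactly.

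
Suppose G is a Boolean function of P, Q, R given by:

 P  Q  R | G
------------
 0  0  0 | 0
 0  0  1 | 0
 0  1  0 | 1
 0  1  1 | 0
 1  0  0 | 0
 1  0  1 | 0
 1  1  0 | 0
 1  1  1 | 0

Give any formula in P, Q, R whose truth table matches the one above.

G(P, Q, R) = (~P & Q) & ~R

Only row (0,1,0) gives 1. That row's minterm ¬P·Q·¬R is G directly.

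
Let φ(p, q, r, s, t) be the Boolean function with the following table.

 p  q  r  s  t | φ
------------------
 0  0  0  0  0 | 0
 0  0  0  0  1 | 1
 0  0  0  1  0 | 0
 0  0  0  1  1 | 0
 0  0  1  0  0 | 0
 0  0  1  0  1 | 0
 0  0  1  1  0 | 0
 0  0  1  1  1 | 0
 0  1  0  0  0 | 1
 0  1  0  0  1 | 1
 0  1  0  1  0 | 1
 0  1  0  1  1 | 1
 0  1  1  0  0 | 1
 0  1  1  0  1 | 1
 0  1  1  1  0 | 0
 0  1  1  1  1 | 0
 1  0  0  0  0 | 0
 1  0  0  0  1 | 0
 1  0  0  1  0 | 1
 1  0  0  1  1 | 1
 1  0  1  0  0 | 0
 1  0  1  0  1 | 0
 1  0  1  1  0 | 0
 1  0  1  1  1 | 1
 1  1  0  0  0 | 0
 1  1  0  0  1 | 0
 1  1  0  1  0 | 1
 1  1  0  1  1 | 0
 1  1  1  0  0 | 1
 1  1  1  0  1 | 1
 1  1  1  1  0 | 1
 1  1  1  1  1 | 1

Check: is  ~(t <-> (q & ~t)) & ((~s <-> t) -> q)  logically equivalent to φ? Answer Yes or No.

No

Evaluate ~(t <-> (q & ~t)) & ((~s <-> t) -> q) on each row and compare to φ:
  p=0, q=0, r=0, s=0, t=0: formula gives 0, φ = 0 ✓
  p=0, q=0, r=0, s=0, t=1: formula gives 0, but φ = 1 ✗
A single disagreement suffices: at (0,0,0,0,1) they differ, so the formula does not compute φ.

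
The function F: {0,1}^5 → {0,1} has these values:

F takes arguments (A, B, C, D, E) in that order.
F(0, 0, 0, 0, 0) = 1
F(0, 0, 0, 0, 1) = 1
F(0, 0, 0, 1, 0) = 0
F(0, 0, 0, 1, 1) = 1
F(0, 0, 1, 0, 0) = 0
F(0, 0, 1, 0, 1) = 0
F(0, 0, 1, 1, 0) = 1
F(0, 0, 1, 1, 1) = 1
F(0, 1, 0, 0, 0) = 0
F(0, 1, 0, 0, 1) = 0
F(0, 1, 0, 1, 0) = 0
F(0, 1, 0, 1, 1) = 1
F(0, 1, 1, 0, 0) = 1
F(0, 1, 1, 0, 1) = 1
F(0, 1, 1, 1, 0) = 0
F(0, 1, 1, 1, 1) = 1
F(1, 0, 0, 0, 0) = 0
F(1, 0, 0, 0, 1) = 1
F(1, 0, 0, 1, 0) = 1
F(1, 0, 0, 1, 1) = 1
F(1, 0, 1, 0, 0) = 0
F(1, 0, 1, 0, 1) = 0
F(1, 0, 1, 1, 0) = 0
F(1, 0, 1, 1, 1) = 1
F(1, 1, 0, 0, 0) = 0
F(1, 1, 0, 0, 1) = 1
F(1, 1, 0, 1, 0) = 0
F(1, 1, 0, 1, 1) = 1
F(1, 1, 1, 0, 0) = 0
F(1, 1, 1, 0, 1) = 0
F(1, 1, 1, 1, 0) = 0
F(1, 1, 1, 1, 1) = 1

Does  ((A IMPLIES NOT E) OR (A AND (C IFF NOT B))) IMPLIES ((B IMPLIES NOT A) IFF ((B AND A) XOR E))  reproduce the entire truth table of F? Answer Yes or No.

No

Test each input against both F and the formula:
  A=0, B=0, C=0, D=0, E=0: formula gives 0, but F = 1 ✗
Since they disagree at (0,0,0,0,0), the expression is not a correct formula for F.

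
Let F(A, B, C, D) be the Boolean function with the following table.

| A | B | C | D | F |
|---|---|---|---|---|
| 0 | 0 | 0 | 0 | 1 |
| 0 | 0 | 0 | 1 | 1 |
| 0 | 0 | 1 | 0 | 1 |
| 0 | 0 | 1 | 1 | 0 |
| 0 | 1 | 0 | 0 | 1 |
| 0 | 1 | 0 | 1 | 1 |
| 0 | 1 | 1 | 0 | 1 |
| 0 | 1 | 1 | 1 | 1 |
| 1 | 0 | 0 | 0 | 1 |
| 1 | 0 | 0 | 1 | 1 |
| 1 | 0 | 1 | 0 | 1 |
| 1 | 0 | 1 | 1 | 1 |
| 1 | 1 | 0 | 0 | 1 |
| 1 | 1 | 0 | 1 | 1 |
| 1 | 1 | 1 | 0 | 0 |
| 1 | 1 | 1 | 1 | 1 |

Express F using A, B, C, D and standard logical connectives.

The 0-rows are (0,0,1,1), (1,1,1,0). Take each as a conjunction (¬A·¬B·C·D, A·B·C·¬D), form their disjunction, and complement — that gives a formula that is 1 everywhere F is.

F(A, B, C, D) = ~((((~A & ~B) & C) & D) | (((A & B) & C) & ~D))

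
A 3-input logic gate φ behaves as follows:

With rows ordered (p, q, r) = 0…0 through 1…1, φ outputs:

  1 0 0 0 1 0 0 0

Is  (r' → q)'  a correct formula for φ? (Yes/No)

Test each input against both φ and the formula:
  p=0, q=0, r=0: formula gives 1, φ = 1 ✓
  p=0, q=0, r=1: formula gives 0, φ = 0 ✓
  p=0, q=1, r=0: formula gives 0, φ = 0 ✓
  p=0, q=1, r=1: formula gives 0, φ = 0 ✓
  p=1, q=0, r=0: formula gives 1, φ = 1 ✓
  … (the remaining 3 rows also agree.)
All 8 rows match — the expression computes φ exactly.

Yes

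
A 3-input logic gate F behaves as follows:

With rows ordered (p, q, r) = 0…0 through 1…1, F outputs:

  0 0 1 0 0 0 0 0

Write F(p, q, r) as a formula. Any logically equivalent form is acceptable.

F is 1 on exactly one input, (0,1,0), whose minterm is ¬p·q·¬r. So F is just that conjunction.

F(p, q, r) = (NOT p AND q) AND NOT r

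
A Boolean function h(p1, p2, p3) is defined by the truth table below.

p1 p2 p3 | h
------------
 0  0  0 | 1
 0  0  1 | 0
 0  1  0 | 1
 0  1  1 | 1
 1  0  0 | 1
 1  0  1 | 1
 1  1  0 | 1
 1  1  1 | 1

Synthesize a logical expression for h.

h is 0 on exactly one input, (0,0,1), whose minterm is ¬p1·¬p2·p3. So h is the negation of that single conjunction.

h(p1, p2, p3) = ~((~p1 & ~p2) & p3)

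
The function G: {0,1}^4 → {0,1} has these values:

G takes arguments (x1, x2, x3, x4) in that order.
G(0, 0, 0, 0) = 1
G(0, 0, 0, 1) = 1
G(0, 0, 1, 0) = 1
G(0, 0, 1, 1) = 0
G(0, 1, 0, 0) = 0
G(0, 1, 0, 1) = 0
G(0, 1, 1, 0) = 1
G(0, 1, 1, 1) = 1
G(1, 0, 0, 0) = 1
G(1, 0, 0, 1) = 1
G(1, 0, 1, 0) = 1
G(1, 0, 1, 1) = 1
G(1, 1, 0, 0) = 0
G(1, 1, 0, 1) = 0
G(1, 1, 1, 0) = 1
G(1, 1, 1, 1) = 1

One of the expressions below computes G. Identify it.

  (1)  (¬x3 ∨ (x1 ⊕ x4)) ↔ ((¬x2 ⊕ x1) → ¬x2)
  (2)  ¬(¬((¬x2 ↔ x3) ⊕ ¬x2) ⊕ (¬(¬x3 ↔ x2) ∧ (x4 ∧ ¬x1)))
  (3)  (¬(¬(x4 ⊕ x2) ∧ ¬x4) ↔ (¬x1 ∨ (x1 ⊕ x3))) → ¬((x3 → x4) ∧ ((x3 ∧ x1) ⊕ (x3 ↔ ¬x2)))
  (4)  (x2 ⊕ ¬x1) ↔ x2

(1): at (0,0,1,0) it gives 0, but G = 1 — eliminated.
(2): at (0,0,0,1) it gives 0, but G = 1 — eliminated.
(4): at (0,0,0,0) it gives 0, but G = 1 — eliminated.
That leaves (3). Evaluating it on every row reproduces the table of G exactly.

3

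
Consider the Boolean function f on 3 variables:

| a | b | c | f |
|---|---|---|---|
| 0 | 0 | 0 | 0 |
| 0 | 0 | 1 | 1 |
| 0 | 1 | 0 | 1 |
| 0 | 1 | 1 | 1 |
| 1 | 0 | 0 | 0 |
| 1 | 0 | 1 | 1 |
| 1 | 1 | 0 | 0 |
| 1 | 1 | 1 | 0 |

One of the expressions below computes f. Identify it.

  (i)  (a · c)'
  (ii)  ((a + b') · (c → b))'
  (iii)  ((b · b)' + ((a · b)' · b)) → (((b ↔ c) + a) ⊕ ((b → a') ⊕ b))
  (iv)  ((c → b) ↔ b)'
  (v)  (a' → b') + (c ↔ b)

(i) fails at (0,0,0): the formula yields 1, f is 0.
(iii) fails at (0,1,0): the formula yields 0, f is 1.
(iv) fails at (0,0,0): the formula yields 1, f is 0.
(v) fails at (0,0,0): the formula yields 1, f is 0.
Only (ii) survives; checking it on all 8 rows confirms it matches f.

ii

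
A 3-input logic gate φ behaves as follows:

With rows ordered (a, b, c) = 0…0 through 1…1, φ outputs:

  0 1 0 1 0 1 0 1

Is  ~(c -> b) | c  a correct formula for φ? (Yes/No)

Yes

Test each input against both φ and the formula:
  a=0, b=0, c=0: formula gives 0, φ = 0 ✓
  a=0, b=0, c=1: formula gives 1, φ = 1 ✓
  a=0, b=1, c=0: formula gives 0, φ = 0 ✓
  a=0, b=1, c=1: formula gives 1, φ = 1 ✓
  a=1, b=0, c=0: formula gives 0, φ = 0 ✓
  …and likewise for the remaining 3 rows.
All 8 rows match — the expression computes φ exactly.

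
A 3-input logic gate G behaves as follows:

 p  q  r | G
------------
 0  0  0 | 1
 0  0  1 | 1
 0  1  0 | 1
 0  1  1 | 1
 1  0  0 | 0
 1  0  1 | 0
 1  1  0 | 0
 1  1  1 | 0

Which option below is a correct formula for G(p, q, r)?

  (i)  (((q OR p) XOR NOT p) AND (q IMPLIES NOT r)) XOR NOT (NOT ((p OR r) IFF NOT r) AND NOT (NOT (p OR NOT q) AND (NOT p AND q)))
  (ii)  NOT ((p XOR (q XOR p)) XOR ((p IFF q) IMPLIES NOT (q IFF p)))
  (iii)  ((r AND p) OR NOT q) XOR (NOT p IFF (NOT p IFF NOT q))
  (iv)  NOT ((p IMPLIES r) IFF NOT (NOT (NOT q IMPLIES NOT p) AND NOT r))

(i) disagrees with G on (1,0,1) (formula → 1, table → 0); rule it out.
(iii) disagrees with G on (0,0,0) (formula → 0, table → 1); rule it out.
(iv) disagrees with G on (0,0,0) (formula → 0, table → 1); rule it out.
(ii) is the remaining candidate, and it agrees with G on all 8 inputs.

ii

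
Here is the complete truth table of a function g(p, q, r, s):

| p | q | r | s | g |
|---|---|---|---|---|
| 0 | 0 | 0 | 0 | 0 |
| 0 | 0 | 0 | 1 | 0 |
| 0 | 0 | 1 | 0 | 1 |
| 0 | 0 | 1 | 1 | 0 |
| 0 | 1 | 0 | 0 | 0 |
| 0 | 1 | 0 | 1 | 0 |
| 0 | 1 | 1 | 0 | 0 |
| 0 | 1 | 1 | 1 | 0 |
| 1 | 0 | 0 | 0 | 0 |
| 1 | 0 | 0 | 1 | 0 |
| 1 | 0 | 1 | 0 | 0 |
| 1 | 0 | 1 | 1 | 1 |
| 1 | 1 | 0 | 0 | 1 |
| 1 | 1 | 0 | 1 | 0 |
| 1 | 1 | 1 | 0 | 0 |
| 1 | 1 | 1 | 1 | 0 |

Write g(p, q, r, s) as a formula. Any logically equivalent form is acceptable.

g(p, q, r, s) = ((((p' · q') · r) · s') + (((p · q') · r) · s)) + (((p · q) · r') · s')

Collect the rows where g=1 — (0,0,1,0), (1,0,1,1), (1,1,0,0) — and write one minterm per row: ¬p·¬q·r·¬s, p·¬q·r·s, p·q·¬r·¬s. Their union (logical OR) reproduces the table exactly.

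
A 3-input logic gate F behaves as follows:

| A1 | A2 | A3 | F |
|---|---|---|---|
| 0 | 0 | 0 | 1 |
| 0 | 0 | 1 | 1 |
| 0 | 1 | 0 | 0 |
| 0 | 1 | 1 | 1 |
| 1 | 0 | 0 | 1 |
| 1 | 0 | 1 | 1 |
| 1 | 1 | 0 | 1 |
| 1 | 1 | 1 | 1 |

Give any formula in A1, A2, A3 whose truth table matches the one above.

Only row (0,1,0) gives 0. So F is 1 everywhere except there — the complement of the minterm ¬A1·A2·¬A3.

F(A1, A2, A3) = not ((not A1 and A2) and not A3)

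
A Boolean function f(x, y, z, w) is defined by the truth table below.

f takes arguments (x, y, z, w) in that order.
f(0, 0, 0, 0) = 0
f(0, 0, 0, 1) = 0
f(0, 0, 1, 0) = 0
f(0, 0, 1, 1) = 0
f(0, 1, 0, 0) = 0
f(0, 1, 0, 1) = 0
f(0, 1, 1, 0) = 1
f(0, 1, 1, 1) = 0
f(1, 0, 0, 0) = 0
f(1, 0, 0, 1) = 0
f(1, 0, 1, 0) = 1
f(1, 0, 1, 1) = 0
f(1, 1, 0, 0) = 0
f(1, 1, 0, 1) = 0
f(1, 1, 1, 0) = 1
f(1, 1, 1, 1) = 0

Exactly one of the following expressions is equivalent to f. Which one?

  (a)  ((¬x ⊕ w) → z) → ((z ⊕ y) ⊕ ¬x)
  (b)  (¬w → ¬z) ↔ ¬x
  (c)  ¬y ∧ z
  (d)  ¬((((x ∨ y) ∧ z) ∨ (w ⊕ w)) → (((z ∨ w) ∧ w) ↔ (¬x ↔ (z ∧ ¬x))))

d

(a): at (0,0,0,0) it gives 1, but f = 0 — eliminated.
(b): at (0,0,0,0) it gives 1, but f = 0 — eliminated.
(c): at (0,0,1,0) it gives 1, but f = 0 — eliminated.
That leaves (d). Evaluating it on every row reproduces the table of f exactly.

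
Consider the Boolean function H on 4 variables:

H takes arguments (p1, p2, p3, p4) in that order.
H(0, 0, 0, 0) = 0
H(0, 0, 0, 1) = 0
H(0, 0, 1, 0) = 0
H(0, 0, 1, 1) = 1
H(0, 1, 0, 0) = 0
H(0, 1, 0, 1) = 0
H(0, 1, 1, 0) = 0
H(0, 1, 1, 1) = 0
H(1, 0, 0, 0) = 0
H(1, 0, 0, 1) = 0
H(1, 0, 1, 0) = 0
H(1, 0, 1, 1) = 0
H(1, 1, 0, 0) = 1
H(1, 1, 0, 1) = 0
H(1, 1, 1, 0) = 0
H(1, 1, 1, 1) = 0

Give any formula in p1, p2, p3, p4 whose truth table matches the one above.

H=1 on 2 inputs: (0,0,1,1), (1,1,0,0). Reading each as a conjunction of literals (¬p1·¬p2·p3·p4, p1·p2·¬p3·¬p4) and taking the OR gives the canonical DNF.

H(p1, p2, p3, p4) = (((p1' · p2') · p3) · p4) + (((p1 · p2) · p3') · p4')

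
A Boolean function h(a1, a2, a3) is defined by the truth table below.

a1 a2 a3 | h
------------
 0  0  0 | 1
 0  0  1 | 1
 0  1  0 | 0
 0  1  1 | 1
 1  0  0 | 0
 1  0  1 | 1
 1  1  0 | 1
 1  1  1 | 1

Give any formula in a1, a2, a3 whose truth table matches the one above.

The 0-rows are (0,1,0), (1,0,0). Take each as a conjunction (¬a1·a2·¬a3, a1·¬a2·¬a3), form their disjunction, and complement — that gives a formula that is 1 everywhere h is.

h(a1, a2, a3) = NOT (((NOT a1 AND a2) AND NOT a3) OR ((a1 AND NOT a2) AND NOT a3))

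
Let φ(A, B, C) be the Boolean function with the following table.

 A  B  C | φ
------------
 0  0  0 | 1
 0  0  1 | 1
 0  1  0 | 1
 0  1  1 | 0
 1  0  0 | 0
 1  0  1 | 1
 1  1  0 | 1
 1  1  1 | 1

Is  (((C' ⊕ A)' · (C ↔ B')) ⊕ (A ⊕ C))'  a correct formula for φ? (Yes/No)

Yes

Test each input against both φ and the formula:
  A=0, B=0, C=0: formula gives 1, φ = 1 ✓
  A=0, B=0, C=1: formula gives 1, φ = 1 ✓
  A=0, B=1, C=0: formula gives 1, φ = 1 ✓
  A=0, B=1, C=1: formula gives 0, φ = 0 ✓
  A=1, B=0, C=0: formula gives 0, φ = 0 ✓
  … (the remaining 3 rows also agree.)
All 8 rows match — the expression computes φ exactly.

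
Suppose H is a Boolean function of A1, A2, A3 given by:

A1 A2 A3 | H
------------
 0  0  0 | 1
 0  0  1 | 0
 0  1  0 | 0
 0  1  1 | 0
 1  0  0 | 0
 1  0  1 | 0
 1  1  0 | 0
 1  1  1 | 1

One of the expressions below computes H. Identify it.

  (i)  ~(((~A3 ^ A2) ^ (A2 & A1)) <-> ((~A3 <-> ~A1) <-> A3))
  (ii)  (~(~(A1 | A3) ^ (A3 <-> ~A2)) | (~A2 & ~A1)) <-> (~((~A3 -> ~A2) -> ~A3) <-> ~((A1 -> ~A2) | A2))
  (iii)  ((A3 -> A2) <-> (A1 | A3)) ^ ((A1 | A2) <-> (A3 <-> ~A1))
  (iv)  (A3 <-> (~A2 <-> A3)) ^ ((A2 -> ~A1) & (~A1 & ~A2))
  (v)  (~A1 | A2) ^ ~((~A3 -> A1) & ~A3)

iii

(i) fails at (0,1,1): the formula yields 1, H is 0.
(ii) fails at (0,1,0): the formula yields 1, H is 0.
(iv) fails at (0,0,0): the formula yields 0, H is 1.
(v) fails at (0,0,0): the formula yields 0, H is 1.
Only (iii) survives; checking it on all 8 rows confirms it matches H.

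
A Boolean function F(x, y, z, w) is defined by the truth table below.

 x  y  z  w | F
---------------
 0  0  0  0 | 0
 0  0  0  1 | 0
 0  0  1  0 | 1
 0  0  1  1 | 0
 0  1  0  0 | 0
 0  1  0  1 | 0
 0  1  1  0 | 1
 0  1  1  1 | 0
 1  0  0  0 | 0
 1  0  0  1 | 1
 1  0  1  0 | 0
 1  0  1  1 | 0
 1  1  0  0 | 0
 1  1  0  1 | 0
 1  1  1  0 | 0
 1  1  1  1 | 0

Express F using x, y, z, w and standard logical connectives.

Collect the rows where F=1 — (0,0,1,0), (0,1,1,0), (1,0,0,1) — and write one minterm per row: ¬x·¬y·z·¬w, ¬x·y·z·¬w, x·¬y·¬z·w. Their union (logical OR) reproduces the table exactly.

F(x, y, z, w) = ((((x' · y') · z) · w') + (((x' · y) · z) · w')) + (((x · y') · z') · w)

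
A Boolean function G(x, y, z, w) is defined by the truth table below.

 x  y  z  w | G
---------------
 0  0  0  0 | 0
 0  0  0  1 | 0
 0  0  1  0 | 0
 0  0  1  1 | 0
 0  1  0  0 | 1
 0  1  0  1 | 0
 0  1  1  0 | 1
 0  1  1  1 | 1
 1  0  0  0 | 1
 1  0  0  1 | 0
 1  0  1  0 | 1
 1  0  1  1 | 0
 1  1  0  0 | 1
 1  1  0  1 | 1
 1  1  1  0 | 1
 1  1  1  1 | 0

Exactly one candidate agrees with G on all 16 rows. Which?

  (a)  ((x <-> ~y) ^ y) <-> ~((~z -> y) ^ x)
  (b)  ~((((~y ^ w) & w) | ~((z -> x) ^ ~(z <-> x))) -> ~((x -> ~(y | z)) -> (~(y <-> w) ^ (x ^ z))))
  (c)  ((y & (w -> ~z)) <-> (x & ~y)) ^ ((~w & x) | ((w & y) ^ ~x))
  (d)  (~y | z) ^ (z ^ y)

c

(a): at (0,0,1,0) it gives 1, but G = 0 — eliminated.
(b): at (0,1,0,0) it gives 0, but G = 1 — eliminated.
(d): at (0,0,0,0) it gives 1, but G = 0 — eliminated.
That leaves (c). Evaluating it on every row reproduces the table of G exactly.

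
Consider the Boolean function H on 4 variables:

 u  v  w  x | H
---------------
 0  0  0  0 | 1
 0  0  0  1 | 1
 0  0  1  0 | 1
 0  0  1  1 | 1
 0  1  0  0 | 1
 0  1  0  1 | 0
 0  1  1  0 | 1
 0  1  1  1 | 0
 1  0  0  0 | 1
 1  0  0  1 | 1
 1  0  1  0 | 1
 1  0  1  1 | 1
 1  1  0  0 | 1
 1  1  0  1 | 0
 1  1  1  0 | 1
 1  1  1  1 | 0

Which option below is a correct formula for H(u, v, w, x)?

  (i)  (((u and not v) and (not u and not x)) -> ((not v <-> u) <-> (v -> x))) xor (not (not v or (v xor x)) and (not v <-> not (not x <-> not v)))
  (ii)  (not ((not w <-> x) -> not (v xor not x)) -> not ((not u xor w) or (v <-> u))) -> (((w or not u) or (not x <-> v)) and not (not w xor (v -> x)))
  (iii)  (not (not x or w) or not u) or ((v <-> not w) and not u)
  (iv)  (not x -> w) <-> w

(ii) disagrees with H on (0,0,1,1) (formula → 0, table → 1); rule it out.
(iii) disagrees with H on (0,1,0,1) (formula → 1, table → 0); rule it out.
(iv) disagrees with H on (0,0,0,1) (formula → 0, table → 1); rule it out.
(i) is the remaining candidate, and it agrees with H on all 16 inputs.

i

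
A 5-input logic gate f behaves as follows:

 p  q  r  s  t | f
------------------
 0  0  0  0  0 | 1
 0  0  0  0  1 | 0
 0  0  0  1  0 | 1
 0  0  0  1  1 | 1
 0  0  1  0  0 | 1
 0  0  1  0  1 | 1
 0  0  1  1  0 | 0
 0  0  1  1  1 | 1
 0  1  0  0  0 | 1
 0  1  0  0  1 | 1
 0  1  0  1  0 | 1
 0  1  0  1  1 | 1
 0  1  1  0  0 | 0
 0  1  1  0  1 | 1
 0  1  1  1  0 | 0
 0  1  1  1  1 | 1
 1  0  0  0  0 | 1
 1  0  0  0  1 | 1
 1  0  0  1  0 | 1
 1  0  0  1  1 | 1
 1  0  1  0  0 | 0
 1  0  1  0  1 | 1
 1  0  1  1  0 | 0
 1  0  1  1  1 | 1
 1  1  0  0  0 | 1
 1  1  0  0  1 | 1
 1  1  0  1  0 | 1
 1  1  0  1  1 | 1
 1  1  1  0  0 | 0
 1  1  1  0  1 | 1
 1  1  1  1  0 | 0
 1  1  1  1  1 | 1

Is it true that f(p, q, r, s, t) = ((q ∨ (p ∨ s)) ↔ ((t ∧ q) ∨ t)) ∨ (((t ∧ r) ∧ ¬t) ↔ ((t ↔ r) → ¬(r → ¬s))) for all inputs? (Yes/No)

Check the formula against f row by row:
  p=0, q=0, r=0, s=0, t=0: formula gives 1, f = 1 ✓
  p=0, q=0, r=0, s=0, t=1: formula gives 0, f = 0 ✓
  p=0, q=0, r=0, s=1, t=0: formula gives 1, f = 1 ✓
  p=0, q=0, r=0, s=1, t=1: formula gives 1, f = 1 ✓
  …and likewise for the remaining 28 rows.
All 32 rows match — the expression computes f exactly.

Yes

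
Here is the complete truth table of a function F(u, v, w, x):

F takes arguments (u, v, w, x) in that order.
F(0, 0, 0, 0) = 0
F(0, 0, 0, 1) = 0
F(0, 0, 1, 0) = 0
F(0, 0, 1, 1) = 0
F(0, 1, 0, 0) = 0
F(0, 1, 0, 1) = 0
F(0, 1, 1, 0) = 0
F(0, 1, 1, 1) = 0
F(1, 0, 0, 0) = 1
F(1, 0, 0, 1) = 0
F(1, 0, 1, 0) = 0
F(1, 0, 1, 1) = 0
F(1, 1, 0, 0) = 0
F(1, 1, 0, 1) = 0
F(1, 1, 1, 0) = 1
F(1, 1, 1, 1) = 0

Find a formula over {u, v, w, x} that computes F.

F(u, v, w, x) = (((u & ~v) & ~w) & ~x) | (((u & v) & w) & ~x)

F=1 on 2 inputs: (1,0,0,0), (1,1,1,0). Reading each as a conjunction of literals (u·¬v·¬w·¬x, u·v·w·¬x) and taking the OR gives the canonical DNF.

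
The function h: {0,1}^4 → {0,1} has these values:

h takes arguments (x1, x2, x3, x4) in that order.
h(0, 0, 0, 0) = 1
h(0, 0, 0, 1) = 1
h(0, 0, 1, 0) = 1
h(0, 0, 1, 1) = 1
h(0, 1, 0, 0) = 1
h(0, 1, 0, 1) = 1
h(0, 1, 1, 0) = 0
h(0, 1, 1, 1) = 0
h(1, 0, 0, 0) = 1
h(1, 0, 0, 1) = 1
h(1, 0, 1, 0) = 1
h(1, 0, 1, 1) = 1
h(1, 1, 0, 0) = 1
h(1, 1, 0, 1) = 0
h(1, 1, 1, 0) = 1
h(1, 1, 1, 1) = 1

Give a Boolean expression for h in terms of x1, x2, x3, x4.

h is 0 on only 3 rows — (0,1,1,0), (0,1,1,1), (1,1,0,1). Writing each as a minterm (¬x1·x2·x3·¬x4, ¬x1·x2·x3·x4, x1·x2·¬x3·x4) and OR-ing them characterizes exactly where h=0, so h is the negation of that disjunction.

h(x1, x2, x3, x4) = NOT (((((NOT x1 AND x2) AND x3) AND NOT x4) OR (((NOT x1 AND x2) AND x3) AND x4)) OR (((x1 AND x2) AND NOT x3) AND x4))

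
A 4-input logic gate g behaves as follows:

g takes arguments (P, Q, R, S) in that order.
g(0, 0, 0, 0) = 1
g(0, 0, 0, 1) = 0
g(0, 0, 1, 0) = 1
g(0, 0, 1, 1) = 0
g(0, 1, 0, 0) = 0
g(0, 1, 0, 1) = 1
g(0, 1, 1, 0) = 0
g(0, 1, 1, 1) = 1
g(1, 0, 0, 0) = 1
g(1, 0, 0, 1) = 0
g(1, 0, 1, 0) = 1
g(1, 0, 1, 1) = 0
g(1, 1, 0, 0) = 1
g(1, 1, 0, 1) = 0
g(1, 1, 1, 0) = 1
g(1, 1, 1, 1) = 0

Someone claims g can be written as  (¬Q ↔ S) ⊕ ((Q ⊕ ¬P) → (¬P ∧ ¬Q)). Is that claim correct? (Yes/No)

Yes

Evaluate (¬Q ↔ S) ⊕ ((Q ⊕ ¬P) → (¬P ∧ ¬Q)) on each row and compare to g:
  P=0, Q=0, R=0, S=0: formula gives 1, g = 1 ✓
  P=0, Q=0, R=0, S=1: formula gives 0, g = 0 ✓
  P=0, Q=0, R=1, S=0: formula gives 1, g = 1 ✓
  P=0, Q=0, R=1, S=1: formula gives 0, g = 0 ✓
  …and likewise for the remaining 12 rows.
All 16 rows match — the expression computes g exactly.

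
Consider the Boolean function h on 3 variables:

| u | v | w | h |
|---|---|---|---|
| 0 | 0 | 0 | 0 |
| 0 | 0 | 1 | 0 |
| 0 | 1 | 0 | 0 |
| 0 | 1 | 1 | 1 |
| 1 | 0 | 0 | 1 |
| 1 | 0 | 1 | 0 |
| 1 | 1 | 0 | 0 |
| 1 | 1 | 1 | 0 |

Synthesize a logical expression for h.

h(u, v, w) = ((~u & v) & w) | ((u & ~v) & ~w)

The 1-rows are (0,1,1), (1,0,0). Each contributes one minterm — ¬u·v·w; u·¬v·¬w — and their disjunction is a sum-of-products form of h.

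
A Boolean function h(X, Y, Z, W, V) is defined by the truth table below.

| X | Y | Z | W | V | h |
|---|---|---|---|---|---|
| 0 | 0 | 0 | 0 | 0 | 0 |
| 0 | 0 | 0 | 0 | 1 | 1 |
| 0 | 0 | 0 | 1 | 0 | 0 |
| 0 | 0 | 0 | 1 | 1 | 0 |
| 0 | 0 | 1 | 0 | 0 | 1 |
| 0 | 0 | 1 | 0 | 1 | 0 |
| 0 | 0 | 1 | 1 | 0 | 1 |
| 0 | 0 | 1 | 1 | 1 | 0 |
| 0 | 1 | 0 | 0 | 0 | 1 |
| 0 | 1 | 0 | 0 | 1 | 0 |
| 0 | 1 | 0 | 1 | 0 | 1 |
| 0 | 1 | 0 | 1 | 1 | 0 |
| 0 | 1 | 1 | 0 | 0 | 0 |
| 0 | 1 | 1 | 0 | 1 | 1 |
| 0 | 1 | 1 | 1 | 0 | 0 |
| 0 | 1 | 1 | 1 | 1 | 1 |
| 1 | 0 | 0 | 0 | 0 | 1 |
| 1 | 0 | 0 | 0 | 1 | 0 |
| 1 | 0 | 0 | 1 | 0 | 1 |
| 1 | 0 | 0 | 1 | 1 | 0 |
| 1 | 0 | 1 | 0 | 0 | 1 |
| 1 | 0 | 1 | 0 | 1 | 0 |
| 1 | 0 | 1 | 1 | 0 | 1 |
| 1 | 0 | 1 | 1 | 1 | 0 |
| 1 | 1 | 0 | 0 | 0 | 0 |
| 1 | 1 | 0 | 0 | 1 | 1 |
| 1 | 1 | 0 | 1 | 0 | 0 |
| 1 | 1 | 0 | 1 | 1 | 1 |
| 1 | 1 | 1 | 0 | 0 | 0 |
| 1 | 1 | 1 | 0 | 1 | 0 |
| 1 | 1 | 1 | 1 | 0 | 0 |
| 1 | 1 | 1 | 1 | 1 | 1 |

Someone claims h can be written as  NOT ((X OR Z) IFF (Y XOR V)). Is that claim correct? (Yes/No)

Evaluate NOT ((X OR Z) IFF (Y XOR V)) on each row and compare to h:
  X=0, Y=0, Z=0, W=0, V=0: formula gives 0, h = 0 ✓
  X=0, Y=0, Z=0, W=0, V=1: formula gives 1, h = 1 ✓
  X=0, Y=0, Z=0, W=1, V=0: formula gives 0, h = 0 ✓
  X=0, Y=0, Z=0, W=1, V=1: formula gives 1, but h = 0 ✗
A single disagreement suffices: at (0,0,0,1,1) they differ, so the formula does not compute h.

No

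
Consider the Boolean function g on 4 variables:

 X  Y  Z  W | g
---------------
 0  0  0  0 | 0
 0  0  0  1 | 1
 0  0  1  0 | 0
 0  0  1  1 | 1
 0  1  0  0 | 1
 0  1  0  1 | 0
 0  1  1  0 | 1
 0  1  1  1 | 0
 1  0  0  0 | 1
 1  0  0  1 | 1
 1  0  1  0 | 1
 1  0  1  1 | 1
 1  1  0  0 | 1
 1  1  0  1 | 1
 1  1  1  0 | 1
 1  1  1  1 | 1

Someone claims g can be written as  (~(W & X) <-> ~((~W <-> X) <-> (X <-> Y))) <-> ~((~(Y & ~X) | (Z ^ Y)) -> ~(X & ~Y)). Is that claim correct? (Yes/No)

Test each input against both g and the formula:
  X=0, Y=0, Z=0, W=0: formula gives 0, g = 0 ✓
  X=0, Y=0, Z=0, W=1: formula gives 1, g = 1 ✓
  X=0, Y=0, Z=1, W=0: formula gives 0, g = 0 ✓
  X=0, Y=0, Z=1, W=1: formula gives 1, g = 1 ✓
  … (the remaining 12 rows also agree.)
Every row agrees, so the formula is equivalent.

Yes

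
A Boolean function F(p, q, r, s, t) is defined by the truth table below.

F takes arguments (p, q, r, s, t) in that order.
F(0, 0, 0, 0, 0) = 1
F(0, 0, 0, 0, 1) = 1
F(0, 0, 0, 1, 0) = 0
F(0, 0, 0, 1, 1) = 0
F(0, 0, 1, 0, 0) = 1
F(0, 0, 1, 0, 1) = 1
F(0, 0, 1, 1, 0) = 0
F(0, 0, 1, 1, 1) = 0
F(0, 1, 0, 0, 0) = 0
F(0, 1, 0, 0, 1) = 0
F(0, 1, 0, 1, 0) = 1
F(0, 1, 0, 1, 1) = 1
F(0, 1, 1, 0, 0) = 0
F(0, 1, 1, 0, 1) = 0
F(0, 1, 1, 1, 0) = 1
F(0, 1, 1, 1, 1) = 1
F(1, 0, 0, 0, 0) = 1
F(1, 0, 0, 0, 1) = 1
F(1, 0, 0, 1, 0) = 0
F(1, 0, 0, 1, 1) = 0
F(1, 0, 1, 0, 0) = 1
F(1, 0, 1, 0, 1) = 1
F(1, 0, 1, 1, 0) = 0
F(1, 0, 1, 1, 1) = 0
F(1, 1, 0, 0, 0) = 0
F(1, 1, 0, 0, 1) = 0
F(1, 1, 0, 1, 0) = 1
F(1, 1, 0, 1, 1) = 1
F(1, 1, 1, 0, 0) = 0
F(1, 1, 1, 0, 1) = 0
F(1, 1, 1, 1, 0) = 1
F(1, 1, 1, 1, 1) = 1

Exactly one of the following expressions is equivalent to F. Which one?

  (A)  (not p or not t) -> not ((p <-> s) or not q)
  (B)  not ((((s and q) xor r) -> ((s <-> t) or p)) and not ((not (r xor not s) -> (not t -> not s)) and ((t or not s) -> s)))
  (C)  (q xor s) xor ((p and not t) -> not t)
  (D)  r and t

(A) disagrees with F on (0,0,0,0,0) (formula → 0, table → 1); rule it out.
(B) disagrees with F on (0,0,0,0,0) (formula → 0, table → 1); rule it out.
(D) disagrees with F on (0,0,0,0,0) (formula → 0, table → 1); rule it out.
That leaves (C). Evaluating it on every row reproduces the table of F exactly.

C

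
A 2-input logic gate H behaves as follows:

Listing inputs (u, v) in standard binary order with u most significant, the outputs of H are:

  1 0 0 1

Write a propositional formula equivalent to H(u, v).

H(u, v) = NOT (u XOR v)

The output is 1 exactly when an even number of inputs are 1 — the complement of 2-way XOR.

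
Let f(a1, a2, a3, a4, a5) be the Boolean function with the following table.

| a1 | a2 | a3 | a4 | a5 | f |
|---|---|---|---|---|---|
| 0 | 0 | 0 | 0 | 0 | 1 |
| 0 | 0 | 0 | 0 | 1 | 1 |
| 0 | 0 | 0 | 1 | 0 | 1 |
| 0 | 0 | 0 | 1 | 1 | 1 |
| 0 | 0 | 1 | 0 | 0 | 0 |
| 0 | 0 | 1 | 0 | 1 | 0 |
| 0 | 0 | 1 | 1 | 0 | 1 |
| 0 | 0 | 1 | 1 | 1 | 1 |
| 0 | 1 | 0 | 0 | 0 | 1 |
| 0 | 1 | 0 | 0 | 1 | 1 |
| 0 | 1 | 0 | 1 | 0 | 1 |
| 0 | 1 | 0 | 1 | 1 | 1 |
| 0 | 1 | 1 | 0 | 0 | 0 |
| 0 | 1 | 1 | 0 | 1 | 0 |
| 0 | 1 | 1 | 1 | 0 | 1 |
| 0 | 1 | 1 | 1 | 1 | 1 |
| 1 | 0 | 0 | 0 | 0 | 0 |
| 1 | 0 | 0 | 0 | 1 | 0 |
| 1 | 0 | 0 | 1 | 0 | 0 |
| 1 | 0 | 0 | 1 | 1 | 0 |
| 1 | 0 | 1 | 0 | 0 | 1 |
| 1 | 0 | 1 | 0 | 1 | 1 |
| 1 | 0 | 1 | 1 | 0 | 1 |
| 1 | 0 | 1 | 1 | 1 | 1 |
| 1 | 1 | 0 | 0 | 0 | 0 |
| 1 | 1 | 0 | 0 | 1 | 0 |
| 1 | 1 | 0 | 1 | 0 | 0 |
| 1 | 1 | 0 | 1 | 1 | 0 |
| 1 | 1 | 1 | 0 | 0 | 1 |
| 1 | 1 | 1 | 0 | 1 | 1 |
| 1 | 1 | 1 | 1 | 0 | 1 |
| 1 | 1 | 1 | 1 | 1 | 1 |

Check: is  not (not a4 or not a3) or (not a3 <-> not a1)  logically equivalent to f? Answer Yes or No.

Evaluate not (not a4 or not a3) or (not a3 <-> not a1) on each row and compare to f:
  a1=0, a2=0, a3=0, a4=0, a5=0: formula gives 1, f = 1 ✓
  a1=0, a2=0, a3=0, a4=0, a5=1: formula gives 1, f = 1 ✓
  a1=0, a2=0, a3=0, a4=1, a5=0: formula gives 1, f = 1 ✓
  a1=0, a2=0, a3=0, a4=1, a5=1: formula gives 1, f = 1 ✓
  … (the remaining 28 rows also agree.)
Every row agrees, so the formula is equivalent.

Yes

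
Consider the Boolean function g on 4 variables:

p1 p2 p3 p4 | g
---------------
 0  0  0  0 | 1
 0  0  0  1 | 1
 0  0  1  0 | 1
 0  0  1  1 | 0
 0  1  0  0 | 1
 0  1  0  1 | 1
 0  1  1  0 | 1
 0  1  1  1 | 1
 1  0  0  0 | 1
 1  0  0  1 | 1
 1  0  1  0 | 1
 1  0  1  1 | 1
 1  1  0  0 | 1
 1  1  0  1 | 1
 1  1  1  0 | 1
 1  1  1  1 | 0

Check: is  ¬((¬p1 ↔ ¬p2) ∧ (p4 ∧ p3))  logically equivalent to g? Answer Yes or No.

Yes

Test each input against both g and the formula:
  p1=0, p2=0, p3=0, p4=0: formula gives 1, g = 1 ✓
  p1=0, p2=0, p3=0, p4=1: formula gives 1, g = 1 ✓
  p1=0, p2=0, p3=1, p4=0: formula gives 1, g = 1 ✓
  p1=0, p2=0, p3=1, p4=1: formula gives 0, g = 0 ✓
  … (the remaining 12 rows also agree.)
Every row agrees, so the formula is equivalent.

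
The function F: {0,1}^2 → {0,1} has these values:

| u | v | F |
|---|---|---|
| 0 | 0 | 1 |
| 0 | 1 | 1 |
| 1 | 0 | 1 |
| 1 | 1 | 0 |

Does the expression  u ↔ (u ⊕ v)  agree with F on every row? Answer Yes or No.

Evaluate u ↔ (u ⊕ v) on each row and compare to F:
  u=0, v=0: formula gives 1, F = 1 ✓
  u=0, v=1: formula gives 0, but F = 1 ✗
Since they disagree at (0,1), the expression is not a correct formula for F.

No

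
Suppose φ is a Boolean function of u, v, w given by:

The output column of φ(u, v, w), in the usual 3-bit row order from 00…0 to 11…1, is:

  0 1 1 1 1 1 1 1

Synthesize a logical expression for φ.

φ(u, v, w) = (u or v) or w

The output is 1 whenever at least one input is 1 — the OR of all inputs.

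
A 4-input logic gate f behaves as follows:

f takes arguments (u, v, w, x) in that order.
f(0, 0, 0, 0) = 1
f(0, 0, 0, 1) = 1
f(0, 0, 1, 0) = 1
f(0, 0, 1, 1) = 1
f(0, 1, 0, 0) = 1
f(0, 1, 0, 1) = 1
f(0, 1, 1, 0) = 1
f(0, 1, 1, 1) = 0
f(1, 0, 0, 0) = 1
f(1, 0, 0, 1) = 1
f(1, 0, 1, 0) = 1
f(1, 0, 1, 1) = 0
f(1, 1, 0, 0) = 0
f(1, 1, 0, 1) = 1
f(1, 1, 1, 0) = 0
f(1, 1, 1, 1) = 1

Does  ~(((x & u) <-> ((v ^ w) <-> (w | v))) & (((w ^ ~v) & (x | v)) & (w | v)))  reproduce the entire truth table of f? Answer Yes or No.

No

Test each input against both f and the formula:
  u=0, v=0, w=0, x=0: formula gives 1, f = 1 ✓
  u=0, v=0, w=0, x=1: formula gives 1, f = 1 ✓
  u=0, v=0, w=1, x=0: formula gives 1, f = 1 ✓
  u=0, v=0, w=1, x=1: formula gives 1, f = 1 ✓
  …
  u=0, v=1, w=1, x=0: formula gives 0, but f = 1 ✗
A single disagreement suffices: at (0,1,1,0) they differ, so the formula does not compute f.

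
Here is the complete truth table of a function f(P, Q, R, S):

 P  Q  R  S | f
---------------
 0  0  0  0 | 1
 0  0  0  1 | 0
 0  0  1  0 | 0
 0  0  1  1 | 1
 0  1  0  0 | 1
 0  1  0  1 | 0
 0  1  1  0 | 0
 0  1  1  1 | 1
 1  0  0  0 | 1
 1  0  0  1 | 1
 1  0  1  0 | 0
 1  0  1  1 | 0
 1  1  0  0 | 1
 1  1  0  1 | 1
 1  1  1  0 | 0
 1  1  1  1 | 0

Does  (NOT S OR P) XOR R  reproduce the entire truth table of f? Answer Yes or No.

Yes

Check the formula against f row by row:
  P=0, Q=0, R=0, S=0: formula gives 1, f = 1 ✓
  P=0, Q=0, R=0, S=1: formula gives 0, f = 0 ✓
  P=0, Q=0, R=1, S=0: formula gives 0, f = 0 ✓
  P=0, Q=0, R=1, S=1: formula gives 1, f = 1 ✓
  … (the remaining 12 rows also agree.)
Every row agrees, so the formula is equivalent.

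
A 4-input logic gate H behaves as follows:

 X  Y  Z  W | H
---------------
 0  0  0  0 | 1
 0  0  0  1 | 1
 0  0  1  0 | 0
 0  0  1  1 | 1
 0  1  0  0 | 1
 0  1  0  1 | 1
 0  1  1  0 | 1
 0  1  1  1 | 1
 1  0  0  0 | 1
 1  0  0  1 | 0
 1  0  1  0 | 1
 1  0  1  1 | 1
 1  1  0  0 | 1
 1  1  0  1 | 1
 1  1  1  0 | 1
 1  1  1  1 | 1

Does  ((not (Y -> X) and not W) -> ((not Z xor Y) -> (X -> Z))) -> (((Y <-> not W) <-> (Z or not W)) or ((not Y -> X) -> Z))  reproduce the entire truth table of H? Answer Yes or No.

Test each input against both H and the formula:
  X=0, Y=0, Z=0, W=0: formula gives 1, H = 1 ✓
  X=0, Y=0, Z=0, W=1: formula gives 1, H = 1 ✓
  X=0, Y=0, Z=1, W=0: formula gives 1, but H = 0 ✗
Row (0,0,1,0) is a counterexample, so the formula is not equivalent to H.

No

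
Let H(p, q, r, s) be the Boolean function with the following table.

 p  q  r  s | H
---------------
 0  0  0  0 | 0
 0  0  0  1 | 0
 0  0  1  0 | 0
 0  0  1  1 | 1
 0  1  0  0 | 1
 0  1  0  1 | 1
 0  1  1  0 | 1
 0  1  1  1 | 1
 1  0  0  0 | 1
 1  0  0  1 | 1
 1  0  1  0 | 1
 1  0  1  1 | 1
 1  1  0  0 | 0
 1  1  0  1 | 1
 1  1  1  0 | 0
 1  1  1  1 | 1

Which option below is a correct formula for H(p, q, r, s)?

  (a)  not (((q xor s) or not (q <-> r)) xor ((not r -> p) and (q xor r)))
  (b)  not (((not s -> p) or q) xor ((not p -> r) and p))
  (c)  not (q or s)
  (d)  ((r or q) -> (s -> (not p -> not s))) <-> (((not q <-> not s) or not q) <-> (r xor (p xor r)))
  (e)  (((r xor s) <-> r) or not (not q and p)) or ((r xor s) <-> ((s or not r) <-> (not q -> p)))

(a) disagrees with H on (0,0,0,0) (formula → 1, table → 0); rule it out.
(b) disagrees with H on (0,0,0,0) (formula → 1, table → 0); rule it out.
(c) disagrees with H on (0,0,0,0) (formula → 1, table → 0); rule it out.
(e) disagrees with H on (0,0,0,0) (formula → 1, table → 0); rule it out.
(d) is the remaining candidate, and it agrees with H on all 16 inputs.

d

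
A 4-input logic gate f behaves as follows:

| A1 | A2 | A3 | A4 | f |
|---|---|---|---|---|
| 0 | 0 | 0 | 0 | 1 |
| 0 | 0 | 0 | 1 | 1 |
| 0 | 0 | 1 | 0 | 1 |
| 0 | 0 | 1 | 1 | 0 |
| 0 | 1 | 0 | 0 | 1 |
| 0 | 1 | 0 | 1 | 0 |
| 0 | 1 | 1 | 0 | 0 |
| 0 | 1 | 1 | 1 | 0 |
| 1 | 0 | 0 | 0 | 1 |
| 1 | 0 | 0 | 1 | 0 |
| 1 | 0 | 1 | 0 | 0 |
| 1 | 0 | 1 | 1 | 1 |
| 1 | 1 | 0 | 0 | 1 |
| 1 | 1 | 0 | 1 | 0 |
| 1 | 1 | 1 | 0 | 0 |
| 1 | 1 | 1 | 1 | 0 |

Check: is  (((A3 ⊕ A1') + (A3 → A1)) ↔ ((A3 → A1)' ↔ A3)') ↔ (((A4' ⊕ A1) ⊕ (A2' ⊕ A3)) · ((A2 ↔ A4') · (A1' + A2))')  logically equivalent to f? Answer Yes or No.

No

Test each input against both f and the formula:
  A1=0, A2=0, A3=0, A4=0: formula gives 1, f = 1 ✓
  A1=0, A2=0, A3=0, A4=1: formula gives 1, f = 1 ✓
  A1=0, A2=0, A3=1, A4=0: formula gives 1, f = 1 ✓
  A1=0, A2=0, A3=1, A4=1: formula gives 0, f = 0 ✓
  …
  A1=0, A2=1, A3=0, A4=1: formula gives 1, but f = 0 ✗
Row (0,1,0,1) is a counterexample, so the formula is not equivalent to f.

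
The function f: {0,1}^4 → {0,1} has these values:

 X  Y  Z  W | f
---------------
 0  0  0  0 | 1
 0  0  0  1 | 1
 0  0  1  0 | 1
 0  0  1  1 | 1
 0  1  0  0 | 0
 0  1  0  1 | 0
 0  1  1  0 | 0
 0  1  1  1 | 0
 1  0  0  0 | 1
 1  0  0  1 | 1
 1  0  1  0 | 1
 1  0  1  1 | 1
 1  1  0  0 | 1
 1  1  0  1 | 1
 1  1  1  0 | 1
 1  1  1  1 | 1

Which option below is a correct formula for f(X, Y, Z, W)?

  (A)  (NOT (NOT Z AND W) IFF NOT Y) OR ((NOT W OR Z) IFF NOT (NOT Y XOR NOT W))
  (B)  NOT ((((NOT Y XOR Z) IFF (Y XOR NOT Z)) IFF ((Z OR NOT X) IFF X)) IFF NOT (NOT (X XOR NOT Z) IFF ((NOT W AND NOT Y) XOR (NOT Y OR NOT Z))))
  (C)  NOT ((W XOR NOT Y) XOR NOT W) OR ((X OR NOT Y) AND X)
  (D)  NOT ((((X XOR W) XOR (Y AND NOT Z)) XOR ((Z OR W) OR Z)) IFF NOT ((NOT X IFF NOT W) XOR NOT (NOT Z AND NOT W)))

C

(A) disagrees with f on (0,1,0,1) (formula → 1, table → 0); rule it out.
(B) disagrees with f on (0,0,0,0) (formula → 0, table → 1); rule it out.
(D) disagrees with f on (0,0,0,0) (formula → 0, table → 1); rule it out.
Only (C) survives; checking it on all 16 rows confirms it matches f.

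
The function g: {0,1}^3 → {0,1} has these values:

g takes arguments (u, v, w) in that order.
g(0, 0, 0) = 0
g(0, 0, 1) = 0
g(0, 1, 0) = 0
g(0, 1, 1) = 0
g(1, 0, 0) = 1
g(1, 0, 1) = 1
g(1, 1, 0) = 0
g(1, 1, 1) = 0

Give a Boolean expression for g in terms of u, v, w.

The 1-rows are (1,0,0), (1,0,1). Each contributes one minterm — u·¬v·¬w; u·¬v·w — and their disjunction is a sum-of-products form of g.

g(u, v, w) = ((u · v') · w') + ((u · v') · w)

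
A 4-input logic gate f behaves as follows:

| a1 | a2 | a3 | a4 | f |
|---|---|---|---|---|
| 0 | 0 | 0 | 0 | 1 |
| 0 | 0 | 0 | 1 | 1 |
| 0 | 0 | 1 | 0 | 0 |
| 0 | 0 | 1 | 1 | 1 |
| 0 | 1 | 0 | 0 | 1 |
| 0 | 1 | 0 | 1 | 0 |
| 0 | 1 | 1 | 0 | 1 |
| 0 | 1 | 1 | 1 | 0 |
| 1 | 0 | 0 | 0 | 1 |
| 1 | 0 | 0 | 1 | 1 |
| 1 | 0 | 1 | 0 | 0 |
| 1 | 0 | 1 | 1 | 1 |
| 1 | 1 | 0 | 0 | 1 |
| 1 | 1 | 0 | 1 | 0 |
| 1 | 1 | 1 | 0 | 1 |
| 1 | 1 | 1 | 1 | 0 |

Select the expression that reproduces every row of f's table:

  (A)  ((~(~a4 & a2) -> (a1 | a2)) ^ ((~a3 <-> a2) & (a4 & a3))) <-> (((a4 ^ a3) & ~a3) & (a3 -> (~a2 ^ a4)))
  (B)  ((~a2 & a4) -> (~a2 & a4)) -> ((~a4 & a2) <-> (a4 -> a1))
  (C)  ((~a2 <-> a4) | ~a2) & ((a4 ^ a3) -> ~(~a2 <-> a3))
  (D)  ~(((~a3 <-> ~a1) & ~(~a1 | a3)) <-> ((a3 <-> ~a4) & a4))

C

(A) fails at (0,0,0,1): the formula yields 0, f is 1.
(B) fails at (0,0,0,0): the formula yields 0, f is 1.
(D) fails at (0,0,0,0): the formula yields 0, f is 1.
(C) is the remaining candidate, and it agrees with f on all 16 inputs.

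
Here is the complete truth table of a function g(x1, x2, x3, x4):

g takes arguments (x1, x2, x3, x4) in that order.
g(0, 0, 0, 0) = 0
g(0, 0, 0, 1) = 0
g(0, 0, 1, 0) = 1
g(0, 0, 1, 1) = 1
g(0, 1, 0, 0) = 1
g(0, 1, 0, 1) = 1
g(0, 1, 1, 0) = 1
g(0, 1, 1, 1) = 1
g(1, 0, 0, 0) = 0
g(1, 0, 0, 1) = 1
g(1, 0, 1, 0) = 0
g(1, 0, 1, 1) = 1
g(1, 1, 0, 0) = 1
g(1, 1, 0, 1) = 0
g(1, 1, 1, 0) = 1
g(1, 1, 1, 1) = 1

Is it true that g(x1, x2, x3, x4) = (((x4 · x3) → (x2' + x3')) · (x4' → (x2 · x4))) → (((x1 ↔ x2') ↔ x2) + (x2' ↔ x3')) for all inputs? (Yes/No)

Check the formula against g row by row:
  x1=0, x2=0, x3=0, x4=0: formula gives 1, but g = 0 ✗
Since they disagree at (0,0,0,0), the expression is not a correct formula for g.

No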